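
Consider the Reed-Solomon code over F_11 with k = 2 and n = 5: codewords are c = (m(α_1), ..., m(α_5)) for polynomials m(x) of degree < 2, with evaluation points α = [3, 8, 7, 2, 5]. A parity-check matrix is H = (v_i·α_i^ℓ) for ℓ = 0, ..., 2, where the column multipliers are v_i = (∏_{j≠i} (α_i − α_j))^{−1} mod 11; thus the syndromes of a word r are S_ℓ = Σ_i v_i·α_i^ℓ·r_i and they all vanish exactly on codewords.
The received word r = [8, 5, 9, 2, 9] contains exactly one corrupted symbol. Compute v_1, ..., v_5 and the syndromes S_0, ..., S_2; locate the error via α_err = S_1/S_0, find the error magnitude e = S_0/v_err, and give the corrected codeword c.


S = (8, 1, 7), error at position 3, error magnitude e = 10, c = [8, 5, 10, 2, 9].

Step 1: column multipliers v_i = (∏_{j≠i}(α_i − α_j))^{−1} mod 11.
  i = 1 (α = 3): (3−8)(3−7)(3−2)(3−5) = (−5)·(−4)·1·(−2) = −40 ≡ 4, so v_1 = 4^{−1} = 3 (mod 11).
  i = 2 (α = 8): (8−3)(8−7)(8−2)(8−5) = 5·1·6·3 = 90 ≡ 2, so v_2 = 2^{−1} = 6 (mod 11).
  i = 3 (α = 7): (7−3)(7−8)(7−2)(7−5) = 4·(−1)·5·2 = −40 ≡ 4, so v_3 = 4^{−1} = 3 (mod 11).
  i = 4 (α = 2): (2−3)(2−8)(2−7)(2−5) = (−1)·(−6)·(−5)·(−3) = 90 ≡ 2, so v_4 = 2^{−1} = 6 (mod 11).
  i = 5 (α = 5): (5−3)(5−8)(5−7)(5−2) = 2·(−3)·(−2)·3 = 36 ≡ 3, so v_5 = 3^{−1} = 4 (mod 11).
  v = [3, 6, 3, 6, 4].
Step 2: syndromes of r = [8, 5, 9, 2, 9] (all sums mod 11).
  S_0 = Σ v_i r_i = 3·8 + 6·5 + 3·9 + 6·2 + 4·9 = 129 ≡ 8.
  S_1 = Σ v_i α_i r_i = 3·3·8 + 6·8·5 + 3·7·9 + 6·2·2 + 4·5·9 = 705 ≡ 1.
  α_i^2 mod 11 = [9, 9, 5, 4, 3].
  S_2 = Σ v_i α_i^2 r_i = 3·9·8 + 6·9·5 + 3·5·9 + 6·4·2 + 4·3·9 = 777 ≡ 7.
  S = (8, 1, 7) ≠ 0, so r is not a codeword (an error is present).
Step 3: locate the error. For a single error e at position i, S_ℓ = v_i·e·α_i^ℓ, so α_err = S_1/S_0.
  S_0^{−1} = 8^{−1} = 7 (mod 11), so α_err = 1·7 = 7 ≡ 7 = α_3. Error position i = 3.
  Consistency check: S_2/S_1 = 7·1 = 7 ≡ 7 = α_err ✓ (single-error assumption holds).
Step 4: error magnitude e = S_0/v_3 = S_0·∏_{j≠3}(α_3 − α_j) = 8·4 = 32 ≡ 10 (mod 11).
Step 5: correct position 3: c_3 = r_3 − e = 9 − 10 ≡ 10 (mod 11). Hence c = [8, 5, 10, 2, 9].
  Check: interpolating c through the α_i gives m(x) = 1 + 6·x (degree < 2) with m(α_i) = c_i for every i, so c is indeed a codeword.


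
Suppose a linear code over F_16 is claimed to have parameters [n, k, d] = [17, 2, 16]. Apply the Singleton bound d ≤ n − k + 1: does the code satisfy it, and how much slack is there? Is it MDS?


Singleton RHS = n − k + 1 = 16, slack = 0, bound satisfied, MDS.

Singleton bound: d ≤ n − k + 1.
Here n = 17, k = 2, so n − k + 1 = 16.
Given d = 16, check d ≤ 16: YES.
Slack = (n − k + 1) − d = 0.
The code is MDS (slack = 0).
Description: the claimed parameters are [17, 2, 16]_16; such a code would be MDS (meets Singleton bound).


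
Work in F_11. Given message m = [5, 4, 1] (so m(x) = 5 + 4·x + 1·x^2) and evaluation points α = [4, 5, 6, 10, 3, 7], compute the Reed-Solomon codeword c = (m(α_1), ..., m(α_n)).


c = [4, 6, 10, 2, 4, 5]

Message polynomial: m(x) = 5 + 4·x + 1·x^2 (mod 11).
For each evaluation point α_i, compute m(α_i) mod 11:
  α_1 = 4: Horner steps 1 → 8 → 4, so m(4) = 4.
  α_2 = 5: Horner steps 1 → 9 → 6, so m(5) = 6.
  α_3 = 6: Horner steps 1 → 10 → 10, so m(6) = 10.
  α_4 = 10: Horner steps 1 → 3 → 2, so m(10) = 2.
  α_5 = 3: Horner steps 1 → 7 → 4, so m(3) = 4.
  α_6 = 7: Horner steps 1 → 0 → 5, so m(7) = 5.
Codeword c = [4, 6, 10, 2, 4, 5] ∈ F_11^6.


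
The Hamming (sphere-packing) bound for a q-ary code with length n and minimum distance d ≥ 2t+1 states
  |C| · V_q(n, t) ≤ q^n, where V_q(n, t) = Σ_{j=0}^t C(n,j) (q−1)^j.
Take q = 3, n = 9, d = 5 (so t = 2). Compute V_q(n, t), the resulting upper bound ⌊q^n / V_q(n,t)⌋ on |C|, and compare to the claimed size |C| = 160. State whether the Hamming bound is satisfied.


V_q(n, t) = 163, q^n = 19683, Hamming bound = 120, |C| = 160 > bound (violated).

Step 1: Compute V_q(n, t) = Σ_{j=0}^2 C(n, j) (q−1)^j.
  j = 0: C(9,0)·(2)^0 = 1·1 = 1.
  j = 1: C(9,1)·(2)^1 = 9·2 = 18.
  j = 2: C(9,2)·(2)^2 = 36·4 = 144.
  V_q(n, t) = 1 + 18 + 144 = 163.
Step 2: q^n = 3^9 = 19683.
Step 3: Hamming bound ⌊q^n / V_q(n,t)⌋ = ⌊19683/163⌋ = 120.
Step 4: Compare |C| = 160 to 120: violated.
The claimed |C| lies above the Hamming bound, so no 3-ary code of length 9 with d ≥ 5 can have 160 codewords.


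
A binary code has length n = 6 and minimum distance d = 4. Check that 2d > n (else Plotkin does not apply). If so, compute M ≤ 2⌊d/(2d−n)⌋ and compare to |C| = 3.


Plotkin bound M ≤ 4; given |C| = 3 ≤ bound (satisfied).

Check applicability: 2d = 8, n = 6.
2d − n = 2 > 0, so Plotkin applies.
Compute d/(2d−n) = 4/2 ≈ 2.0000.
⌊d/(2d−n)⌋ = 2.
Plotkin bound: M ≤ 2·2 = 4.
Given |C| = 3, check: satisfied.
This |C| is below the Plotkin bound.


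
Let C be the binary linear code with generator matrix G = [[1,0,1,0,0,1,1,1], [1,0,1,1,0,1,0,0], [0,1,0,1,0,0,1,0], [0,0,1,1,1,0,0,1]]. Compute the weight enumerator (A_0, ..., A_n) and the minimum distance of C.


Weight distribution: A_0 = 1, A_2 = 1, A_3 = 3, A_4 = 5, A_5 = 4, A_6 = 1, A_7 = 1. Minimum distance d = 2.

Enumerate all 2^4 = 16 messages m ∈ F_2^4.
For each, compute codeword c = mG in F_2^8, then tally its weight.
  m = 0000 → c = 00000000, weight = 0.
  m = 1000 → c = 10100111, weight = 5.
  m = 0100 → c = 10110100, weight = 4.
  m = 1100 → c = 00010011, weight = 3.
  m = 0010 → c = 01010010, weight = 3.
  m = 1010 → c = 11110101, weight = 6.
  m = 0110 → c = 11100110, weight = 5.
  m = 1110 → c = 01000001, weight = 2.
  m = 0001 → c = 00111001, weight = 4.
  m = 1001 → c = 10011110, weight = 5.
  m = 0101 → c = 10001101, weight = 4.
  m = 1101 → c = 00101010, weight = 3.
  m = 0011 → c = 01101011, weight = 5.
  m = 1011 → c = 11001100, weight = 4.
  m = 0111 → c = 11011111, weight = 7.
  m = 1111 → c = 01111000, weight = 4.
Tally weights:
  weight 0: 1 codewords.
  weight 2: 1 codewords.
  weight 3: 3 codewords.
  weight 4: 5 codewords.
  weight 5: 4 codewords.
  weight 6: 1 codewords.
  weight 7: 1 codewords.
Minimum distance d = smallest w > 0 with A_w > 0 = 2.
Sanity: Σ A_w = 16 = 2^4 = 16 ✓.


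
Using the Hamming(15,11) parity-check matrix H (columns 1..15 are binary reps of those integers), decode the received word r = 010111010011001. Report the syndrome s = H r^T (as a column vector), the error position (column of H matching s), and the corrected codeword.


s = (0, 1, 0, 1)^T, error position = 5, corrected codeword c = 010101010011001

Compute s = H r^T mod 2 one row at a time:
  s_1 = 1 + 0 + 0 + 1 + 1 + 0 + 0 + 1 = 4 ≡ 0 (mod 2).
  s_2 = 1 + 1 + 1 + 0 + 1 + 0 + 0 + 1 = 5 ≡ 1 (mod 2).
  s_3 = 1 + 0 + 1 + 0 + 0 + 1 + 0 + 1 = 4 ≡ 0 (mod 2).
  s_4 = 0 + 0 + 1 + 0 + 0 + 1 + 0 + 1 = 3 ≡ 1 (mod 2).
s = (0, 1, 0, 1)^T — this equals column 5 of H (binary 0101), so error is at position 5.
Correct: flip bit 5 of r = 010111010011001 to get c = 010101010011001.


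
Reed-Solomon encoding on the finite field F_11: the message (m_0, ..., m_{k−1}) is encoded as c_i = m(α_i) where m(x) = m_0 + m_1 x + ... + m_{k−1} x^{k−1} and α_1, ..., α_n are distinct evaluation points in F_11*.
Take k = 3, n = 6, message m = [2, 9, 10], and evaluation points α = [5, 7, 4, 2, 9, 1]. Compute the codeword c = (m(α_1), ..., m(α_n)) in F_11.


c = [0, 5, 0, 5, 2, 10]

Message polynomial: m(x) = 2 + 9·x + 10·x^2 (mod 11).
For each evaluation point α_i, compute m(α_i) mod 11:
  α_1 = 5: Horner steps 10 → 4 → 0, so m(5) = 0.
  α_2 = 7: Horner steps 10 → 2 → 5, so m(7) = 5.
  α_3 = 4: Horner steps 10 → 5 → 0, so m(4) = 0.
  α_4 = 2: Horner steps 10 → 7 → 5, so m(2) = 5.
  α_5 = 9: Horner steps 10 → 0 → 2, so m(9) = 2.
  α_6 = 1: Horner steps 10 → 8 → 10, so m(1) = 10.
Codeword c = [0, 5, 0, 5, 2, 10] ∈ F_11^6.


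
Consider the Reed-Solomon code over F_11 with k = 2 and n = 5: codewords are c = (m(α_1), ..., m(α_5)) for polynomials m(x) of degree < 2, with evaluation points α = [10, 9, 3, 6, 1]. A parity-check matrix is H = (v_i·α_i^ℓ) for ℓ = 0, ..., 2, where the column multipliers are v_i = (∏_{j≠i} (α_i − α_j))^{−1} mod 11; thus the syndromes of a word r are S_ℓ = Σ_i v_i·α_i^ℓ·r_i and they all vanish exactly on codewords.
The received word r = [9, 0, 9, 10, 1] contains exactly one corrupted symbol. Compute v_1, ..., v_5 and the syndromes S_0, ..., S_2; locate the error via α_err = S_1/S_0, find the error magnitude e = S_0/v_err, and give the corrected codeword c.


S = (6, 5, 6), error at position 1, error magnitude e = 5, c = [4, 0, 9, 10, 1].

Step 1: column multipliers v_i = (∏_{j≠i}(α_i − α_j))^{−1} mod 11.
  i = 1 (α = 10): (10−9)(10−3)(10−6)(10−1) = 1·7·4·9 = 252 ≡ 10, so v_1 = 10^{−1} = 10 (mod 11).
  i = 2 (α = 9): (9−10)(9−3)(9−6)(9−1) = (−1)·6·3·8 = −144 ≡ 10, so v_2 = 10^{−1} = 10 (mod 11).
  i = 3 (α = 3): (3−10)(3−9)(3−6)(3−1) = (−7)·(−6)·(−3)·2 = −252 ≡ 1, so v_3 = 1^{−1} = 1 (mod 11).
  i = 4 (α = 6): (6−10)(6−9)(6−3)(6−1) = (−4)·(−3)·3·5 = 180 ≡ 4, so v_4 = 4^{−1} = 3 (mod 11).
  i = 5 (α = 1): (1−10)(1−9)(1−3)(1−6) = (−9)·(−8)·(−2)·(−5) = 720 ≡ 5, so v_5 = 5^{−1} = 9 (mod 11).
  v = [10, 10, 1, 3, 9].
Step 2: syndromes of r = [9, 0, 9, 10, 1] (all sums mod 11).
  S_0 = Σ v_i r_i = 10·9 + 10·0 + 1·9 + 3·10 + 9·1 = 138 ≡ 6.
  S_1 = Σ v_i α_i r_i = 10·10·9 + 10·9·0 + 1·3·9 + 3·6·10 + 9·1·1 = 1116 ≡ 5.
  α_i^2 mod 11 = [1, 4, 9, 3, 1].
  S_2 = Σ v_i α_i^2 r_i = 10·1·9 + 10·4·0 + 1·9·9 + 3·3·10 + 9·1·1 = 270 ≡ 6.
  S = (6, 5, 6) ≠ 0, so r is not a codeword (an error is present).
Step 3: locate the error. For a single error e at position i, S_ℓ = v_i·e·α_i^ℓ, so α_err = S_1/S_0.
  S_0^{−1} = 6^{−1} = 2 (mod 11), so α_err = 5·2 = 10 ≡ 10 = α_1. Error position i = 1.
  Consistency check: S_2/S_1 = 6·9 = 54 ≡ 10 = α_err ✓ (single-error assumption holds).
Step 4: error magnitude e = S_0/v_1 = S_0·∏_{j≠1}(α_1 − α_j) = 6·10 = 60 ≡ 5 (mod 11).
Step 5: correct position 1: c_1 = r_1 − e = 9 − 5 ≡ 4 (mod 11). Hence c = [4, 0, 9, 10, 1].
  Check: interpolating c through the α_i gives m(x) = 8 + 4·x (degree < 2) with m(α_i) = c_i for every i, so c is indeed a codeword.


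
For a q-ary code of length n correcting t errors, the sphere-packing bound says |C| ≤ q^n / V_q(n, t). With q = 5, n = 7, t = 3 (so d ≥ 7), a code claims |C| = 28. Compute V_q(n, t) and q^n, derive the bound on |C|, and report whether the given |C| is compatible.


V_q(n, t) = 2605, q^n = 78125, Hamming bound = 29, |C| = 28 ≤ bound (satisfied).

Step 1: Compute V_q(n, t) = Σ_{j=0}^3 C(n, j) (q−1)^j.
  j = 0: C(7,0)·(4)^0 = 1·1 = 1.
  j = 1: C(7,1)·(4)^1 = 7·4 = 28.
  j = 2: C(7,2)·(4)^2 = 21·16 = 336.
  j = 3: C(7,3)·(4)^3 = 35·64 = 2240.
  V_q(n, t) = 1 + 28 + 336 + 2240 = 2605.
Step 2: q^n = 5^7 = 78125.
Step 3: Hamming bound ⌊q^n / V_q(n,t)⌋ = ⌊78125/2605⌋ = 29.
Step 4: Compare |C| = 28 to 29: satisfied.
The claimed |C| lies below the Hamming bound.


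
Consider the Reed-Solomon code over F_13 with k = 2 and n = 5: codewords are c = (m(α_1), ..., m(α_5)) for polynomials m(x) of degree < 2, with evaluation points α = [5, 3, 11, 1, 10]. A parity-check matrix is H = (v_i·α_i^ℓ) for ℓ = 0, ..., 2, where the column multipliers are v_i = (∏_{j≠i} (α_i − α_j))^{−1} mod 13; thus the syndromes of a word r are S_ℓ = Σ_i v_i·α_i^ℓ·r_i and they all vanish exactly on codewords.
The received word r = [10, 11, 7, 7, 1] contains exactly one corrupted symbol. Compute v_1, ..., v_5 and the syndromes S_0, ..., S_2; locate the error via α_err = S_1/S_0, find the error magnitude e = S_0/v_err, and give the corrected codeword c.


S = (12, 12, 12), error at position 4, error magnitude e = 8, c = [10, 11, 7, 12, 1].

Step 1: column multipliers v_i = (∏_{j≠i}(α_i − α_j))^{−1} mod 13.
  i = 1 (α = 5): (5−3)(5−11)(5−1)(5−10) = 2·(−6)·4·(−5) = 240 ≡ 6, so v_1 = 6^{−1} = 11 (mod 13).
  i = 2 (α = 3): (3−5)(3−11)(3−1)(3−10) = (−2)·(−8)·2·(−7) = −224 ≡ 10, so v_2 = 10^{−1} = 4 (mod 13).
  i = 3 (α = 11): (11−5)(11−3)(11−1)(11−10) = 6·8·10·1 = 480 ≡ 12, so v_3 = 12^{−1} = 12 (mod 13).
  i = 4 (α = 1): (1−5)(1−3)(1−11)(1−10) = (−4)·(−2)·(−10)·(−9) = 720 ≡ 5, so v_4 = 5^{−1} = 8 (mod 13).
  i = 5 (α = 10): (10−5)(10−3)(10−11)(10−1) = 5·7·(−1)·9 = −315 ≡ 10, so v_5 = 10^{−1} = 4 (mod 13).
  v = [11, 4, 12, 8, 4].
Step 2: syndromes of r = [10, 11, 7, 7, 1] (all sums mod 13).
  S_0 = Σ v_i r_i = 11·10 + 4·11 + 12·7 + 8·7 + 4·1 = 298 ≡ 12.
  S_1 = Σ v_i α_i r_i = 11·5·10 + 4·3·11 + 12·11·7 + 8·1·7 + 4·10·1 = 1702 ≡ 12.
  α_i^2 mod 13 = [12, 9, 4, 1, 9].
  S_2 = Σ v_i α_i^2 r_i = 11·12·10 + 4·9·11 + 12·4·7 + 8·1·7 + 4·9·1 = 2144 ≡ 12.
  S = (12, 12, 12) ≠ 0, so r is not a codeword (an error is present).
Step 3: locate the error. For a single error e at position i, S_ℓ = v_i·e·α_i^ℓ, so α_err = S_1/S_0.
  S_0^{−1} = 12^{−1} = 12 (mod 13), so α_err = 12·12 = 144 ≡ 1 = α_4. Error position i = 4.
  Consistency check: S_2/S_1 = 12·12 = 144 ≡ 1 = α_err ✓ (single-error assumption holds).
Step 4: error magnitude e = S_0/v_4 = S_0·∏_{j≠4}(α_4 − α_j) = 12·5 = 60 ≡ 8 (mod 13).
Step 5: correct position 4: c_4 = r_4 − e = 7 − 8 ≡ 12 (mod 13). Hence c = [10, 11, 7, 12, 1].
  Check: interpolating c through the α_i gives m(x) = 6 + 6·x (degree < 2) with m(α_i) = c_i for every i, so c is indeed a codeword.


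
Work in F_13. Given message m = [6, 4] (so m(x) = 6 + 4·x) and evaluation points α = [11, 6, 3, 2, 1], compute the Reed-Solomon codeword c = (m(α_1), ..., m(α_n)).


c = [11, 4, 5, 1, 10]

Message polynomial: m(x) = 6 + 4·x (mod 13).
For each evaluation point α_i, compute m(α_i) mod 13:
  α_1 = 11: Horner steps 4 → 11, so m(11) = 11.
  α_2 = 6: Horner steps 4 → 4, so m(6) = 4.
  α_3 = 3: Horner steps 4 → 5, so m(3) = 5.
  α_4 = 2: Horner steps 4 → 1, so m(2) = 1.
  α_5 = 1: Horner steps 4 → 10, so m(1) = 10.
Codeword c = [11, 4, 5, 1, 10] ∈ F_13^5.


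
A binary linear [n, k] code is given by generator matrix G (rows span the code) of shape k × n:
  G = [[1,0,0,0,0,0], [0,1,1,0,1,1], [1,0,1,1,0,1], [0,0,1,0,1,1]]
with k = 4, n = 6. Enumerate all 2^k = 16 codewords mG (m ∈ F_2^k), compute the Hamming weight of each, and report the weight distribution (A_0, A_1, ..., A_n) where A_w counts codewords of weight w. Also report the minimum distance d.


Weight distribution: A_0 = 1, A_1 = 2, A_2 = 2, A_3 = 4, A_4 = 5, A_5 = 2. Minimum distance d = 1.

Enumerate all 2^4 = 16 messages m ∈ F_2^4.
For each, compute codeword c = mG in F_2^6, then tally its weight.
  m = 0000 → c = 000000, weight = 0.
  m = 1000 → c = 100000, weight = 1.
  m = 0100 → c = 011011, weight = 4.
  m = 1100 → c = 111011, weight = 5.
  m = 0010 → c = 101101, weight = 4.
  m = 1010 → c = 001101, weight = 3.
  m = 0110 → c = 110110, weight = 4.
  m = 1110 → c = 010110, weight = 3.
  m = 0001 → c = 001011, weight = 3.
  m = 1001 → c = 101011, weight = 4.
  m = 0101 → c = 010000, weight = 1.
  m = 1101 → c = 110000, weight = 2.
  m = 0011 → c = 100110, weight = 3.
  m = 1011 → c = 000110, weight = 2.
  m = 0111 → c = 111101, weight = 5.
  m = 1111 → c = 011101, weight = 4.
Tally weights:
  weight 0: 1 codewords.
  weight 1: 2 codewords.
  weight 2: 2 codewords.
  weight 3: 4 codewords.
  weight 4: 5 codewords.
  weight 5: 2 codewords.
Minimum distance d = smallest w > 0 with A_w > 0 = 1.
Sanity: Σ A_w = 16 = 2^4 = 16 ✓.


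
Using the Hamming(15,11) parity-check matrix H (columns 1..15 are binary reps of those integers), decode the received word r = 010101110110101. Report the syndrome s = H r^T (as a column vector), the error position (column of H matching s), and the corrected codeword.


s = (1, 1, 0, 0)^T, error position = 12, corrected codeword c = 010101110111101

Compute s = H r^T mod 2 one row at a time:
  s_1 = 1 + 0 + 1 + 1 + 0 + 1 + 0 + 1 = 5 ≡ 1 (mod 2).
  s_2 = 1 + 0 + 1 + 1 + 0 + 1 + 0 + 1 = 5 ≡ 1 (mod 2).
  s_3 = 1 + 0 + 1 + 1 + 1 + 1 + 0 + 1 = 6 ≡ 0 (mod 2).
  s_4 = 0 + 0 + 0 + 1 + 0 + 1 + 1 + 1 = 4 ≡ 0 (mod 2).
s = (1, 1, 0, 0)^T — this equals column 12 of H (binary 1100), so error is at position 12.
Correct: flip bit 12 of r = 010101110110101 to get c = 010101110111101.


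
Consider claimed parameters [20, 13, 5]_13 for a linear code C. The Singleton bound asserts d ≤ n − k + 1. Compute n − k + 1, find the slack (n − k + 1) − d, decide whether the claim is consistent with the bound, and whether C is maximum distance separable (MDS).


Singleton RHS = n − k + 1 = 8, slack = 3, bound satisfied, not MDS.

Singleton bound: d ≤ n − k + 1.
Here n = 20, k = 13, so n − k + 1 = 8.
Given d = 5, check d ≤ 8: YES.
Slack = (n − k + 1) − d = 3.
The code is NOT MDS (slack = 3 > 0).
Description: the claimed parameters are [20, 13, 5]_13; such a code would be non-MDS.


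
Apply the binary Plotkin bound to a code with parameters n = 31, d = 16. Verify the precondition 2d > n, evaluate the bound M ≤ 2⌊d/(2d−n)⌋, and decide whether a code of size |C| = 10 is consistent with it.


Plotkin bound M ≤ 32; given |C| = 10 ≤ bound (satisfied).

Check applicability: 2d = 32, n = 31.
2d − n = 1 > 0, so Plotkin applies.
Compute d/(2d−n) = 16/1 ≈ 16.0000.
⌊d/(2d−n)⌋ = 16.
Plotkin bound: M ≤ 2·16 = 32.
Given |C| = 10, check: satisfied.
This |C| is below the Plotkin bound.


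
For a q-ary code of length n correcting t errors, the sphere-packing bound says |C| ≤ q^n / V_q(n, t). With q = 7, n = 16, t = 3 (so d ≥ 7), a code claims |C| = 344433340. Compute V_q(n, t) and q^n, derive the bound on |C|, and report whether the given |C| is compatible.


V_q(n, t) = 125377, q^n = 33232930569601, Hamming bound = 265064011, |C| = 344433340 > bound (violated).

Step 1: Compute V_q(n, t) = Σ_{j=0}^3 C(n, j) (q−1)^j.
  j = 0: C(16,0)·(6)^0 = 1·1 = 1.
  j = 1: C(16,1)·(6)^1 = 16·6 = 96.
  j = 2: C(16,2)·(6)^2 = 120·36 = 4320.
  j = 3: C(16,3)·(6)^3 = 560·216 = 120960.
  V_q(n, t) = 1 + 96 + 4320 + 120960 = 125377.
Step 2: q^n = 7^16 = 33232930569601.
Step 3: Hamming bound ⌊q^n / V_q(n,t)⌋ = ⌊33232930569601/125377⌋ = 265064011.
Step 4: Compare |C| = 344433340 to 265064011: violated.
The claimed |C| lies above the Hamming bound, so no 7-ary code of length 16 with d ≥ 7 can have 344433340 codewords.


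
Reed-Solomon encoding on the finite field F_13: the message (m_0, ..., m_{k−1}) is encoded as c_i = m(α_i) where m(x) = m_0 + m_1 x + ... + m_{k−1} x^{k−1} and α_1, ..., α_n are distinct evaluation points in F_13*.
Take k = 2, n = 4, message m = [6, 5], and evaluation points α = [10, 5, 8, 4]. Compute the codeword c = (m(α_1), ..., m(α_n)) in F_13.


c = [4, 5, 7, 0]

Message polynomial: m(x) = 6 + 5·x (mod 13).
For each evaluation point α_i, compute m(α_i) mod 13:
  α_1 = 10: Horner steps 5 → 4, so m(10) = 4.
  α_2 = 5: Horner steps 5 → 5, so m(5) = 5.
  α_3 = 8: Horner steps 5 → 7, so m(8) = 7.
  α_4 = 4: Horner steps 5 → 0, so m(4) = 0.
Codeword c = [4, 5, 7, 0] ∈ F_13^4.


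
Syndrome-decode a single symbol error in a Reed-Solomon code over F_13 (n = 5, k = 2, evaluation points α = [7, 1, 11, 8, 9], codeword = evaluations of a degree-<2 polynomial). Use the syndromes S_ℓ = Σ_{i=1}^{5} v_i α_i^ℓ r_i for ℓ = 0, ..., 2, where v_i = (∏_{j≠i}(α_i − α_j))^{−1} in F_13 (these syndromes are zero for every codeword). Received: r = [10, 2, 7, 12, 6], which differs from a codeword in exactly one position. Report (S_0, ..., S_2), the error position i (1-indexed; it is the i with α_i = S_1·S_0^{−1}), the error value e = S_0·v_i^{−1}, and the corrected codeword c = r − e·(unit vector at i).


S = (11, 12, 6), error at position 1, error magnitude e = 5, c = [5, 2, 7, 12, 6].

Step 1: column multipliers v_i = (∏_{j≠i}(α_i − α_j))^{−1} mod 13.
  i = 1 (α = 7): (7−1)(7−11)(7−8)(7−9) = 6·(−4)·(−1)·(−2) = −48 ≡ 4, so v_1 = 4^{−1} = 10 (mod 13).
  i = 2 (α = 1): (1−7)(1−11)(1−8)(1−9) = (−6)·(−10)·(−7)·(−8) = 3360 ≡ 6, so v_2 = 6^{−1} = 11 (mod 13).
  i = 3 (α = 11): (11−7)(11−1)(11−8)(11−9) = 4·10·3·2 = 240 ≡ 6, so v_3 = 6^{−1} = 11 (mod 13).
  i = 4 (α = 8): (8−7)(8−1)(8−11)(8−9) = 1·7·(−3)·(−1) = 21 ≡ 8, so v_4 = 8^{−1} = 5 (mod 13).
  i = 5 (α = 9): (9−7)(9−1)(9−11)(9−8) = 2·8·(−2)·1 = −32 ≡ 7, so v_5 = 7^{−1} = 2 (mod 13).
  v = [10, 11, 11, 5, 2].
Step 2: syndromes of r = [10, 2, 7, 12, 6] (all sums mod 13).
  S_0 = Σ v_i r_i = 10·10 + 11·2 + 11·7 + 5·12 + 2·6 = 271 ≡ 11.
  S_1 = Σ v_i α_i r_i = 10·7·10 + 11·1·2 + 11·11·7 + 5·8·12 + 2·9·6 = 2157 ≡ 12.
  α_i^2 mod 13 = [10, 1, 4, 12, 3].
  S_2 = Σ v_i α_i^2 r_i = 10·10·10 + 11·1·2 + 11·4·7 + 5·12·12 + 2·3·6 = 2086 ≡ 6.
  S = (11, 12, 6) ≠ 0, so r is not a codeword (an error is present).
Step 3: locate the error. For a single error e at position i, S_ℓ = v_i·e·α_i^ℓ, so α_err = S_1/S_0.
  S_0^{−1} = 11^{−1} = 6 (mod 13), so α_err = 12·6 = 72 ≡ 7 = α_1. Error position i = 1.
  Consistency check: S_2/S_1 = 6·12 = 72 ≡ 7 = α_err ✓ (single-error assumption holds).
Step 4: error magnitude e = S_0/v_1 = S_0·∏_{j≠1}(α_1 − α_j) = 11·4 = 44 ≡ 5 (mod 13).
Step 5: correct position 1: c_1 = r_1 − e = 10 − 5 ≡ 5 (mod 13). Hence c = [5, 2, 7, 12, 6].
  Check: interpolating c through the α_i gives m(x) = 8 + 7·x (degree < 2) with m(α_i) = c_i for every i, so c is indeed a codeword.


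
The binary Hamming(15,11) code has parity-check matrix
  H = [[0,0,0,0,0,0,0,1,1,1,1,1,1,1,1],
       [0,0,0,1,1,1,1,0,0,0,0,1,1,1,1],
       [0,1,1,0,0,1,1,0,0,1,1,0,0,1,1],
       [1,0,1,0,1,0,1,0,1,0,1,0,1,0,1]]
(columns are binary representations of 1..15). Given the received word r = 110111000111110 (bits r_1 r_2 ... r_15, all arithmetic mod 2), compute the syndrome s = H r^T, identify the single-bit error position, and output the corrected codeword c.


s = (1, 0, 1, 0)^T, error position = 10, corrected codeword c = 110111000011110

Compute s = H r^T mod 2 one row at a time:
  s_1 = 0 + 0 + 1 + 1 + 1 + 1 + 1 + 0 = 5 ≡ 1 (mod 2).
  s_2 = 1 + 1 + 1 + 0 + 1 + 1 + 1 + 0 = 6 ≡ 0 (mod 2).
  s_3 = 1 + 0 + 1 + 0 + 1 + 1 + 1 + 0 = 5 ≡ 1 (mod 2).
  s_4 = 1 + 0 + 1 + 0 + 0 + 1 + 1 + 0 = 4 ≡ 0 (mod 2).
s = (1, 0, 1, 0)^T — this equals column 10 of H (binary 1010), so error is at position 10.
Correct: flip bit 10 of r = 110111000111110 to get c = 110111000011110.


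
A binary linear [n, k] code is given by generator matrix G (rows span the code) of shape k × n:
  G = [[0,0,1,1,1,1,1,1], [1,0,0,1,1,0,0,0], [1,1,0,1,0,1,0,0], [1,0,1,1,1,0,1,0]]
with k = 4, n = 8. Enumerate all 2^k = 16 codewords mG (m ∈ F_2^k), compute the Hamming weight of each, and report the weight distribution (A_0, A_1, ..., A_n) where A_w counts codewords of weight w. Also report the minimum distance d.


Weight distribution: A_0 = 1, A_2 = 1, A_3 = 4, A_4 = 3, A_5 = 4, A_6 = 3. Minimum distance d = 2.

Enumerate all 2^4 = 16 messages m ∈ F_2^4.
For each, compute codeword c = mG in F_2^8, then tally its weight.
  m = 0000 → c = 00000000, weight = 0.
  m = 1000 → c = 00111111, weight = 6.
  m = 0100 → c = 10011000, weight = 3.
  m = 1100 → c = 10100111, weight = 5.
  m = 0010 → c = 11010100, weight = 4.
  m = 1010 → c = 11101011, weight = 6.
  m = 0110 → c = 01001100, weight = 3.
  m = 1110 → c = 01110011, weight = 5.
  m = 0001 → c = 10111010, weight = 5.
  m = 1001 → c = 10000101, weight = 3.
  m = 0101 → c = 00100010, weight = 2.
  m = 1101 → c = 00011101, weight = 4.
  m = 0011 → c = 01101110, weight = 5.
  m = 1011 → c = 01010001, weight = 3.
  m = 0111 → c = 11110110, weight = 6.
  m = 1111 → c = 11001001, weight = 4.
Tally weights:
  weight 0: 1 codewords.
  weight 2: 1 codewords.
  weight 3: 4 codewords.
  weight 4: 3 codewords.
  weight 5: 4 codewords.
  weight 6: 3 codewords.
Minimum distance d = smallest w > 0 with A_w > 0 = 2.
Sanity: Σ A_w = 16 = 2^4 = 16 ✓.


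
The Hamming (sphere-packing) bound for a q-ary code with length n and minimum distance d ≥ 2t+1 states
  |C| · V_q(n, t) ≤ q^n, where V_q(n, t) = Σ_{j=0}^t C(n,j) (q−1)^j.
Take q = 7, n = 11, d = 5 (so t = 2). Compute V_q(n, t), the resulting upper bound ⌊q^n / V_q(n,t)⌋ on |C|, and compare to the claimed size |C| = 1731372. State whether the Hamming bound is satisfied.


V_q(n, t) = 2047, q^n = 1977326743, Hamming bound = 965963, |C| = 1731372 > bound (violated).

Step 1: Compute V_q(n, t) = Σ_{j=0}^2 C(n, j) (q−1)^j.
  j = 0: C(11,0)·(6)^0 = 1·1 = 1.
  j = 1: C(11,1)·(6)^1 = 11·6 = 66.
  j = 2: C(11,2)·(6)^2 = 55·36 = 1980.
  V_q(n, t) = 1 + 66 + 1980 = 2047.
Step 2: q^n = 7^11 = 1977326743.
Step 3: Hamming bound ⌊q^n / V_q(n,t)⌋ = ⌊1977326743/2047⌋ = 965963.
Step 4: Compare |C| = 1731372 to 965963: violated.
The claimed |C| lies above the Hamming bound, so no 7-ary code of length 11 with d ≥ 5 can have 1731372 codewords.


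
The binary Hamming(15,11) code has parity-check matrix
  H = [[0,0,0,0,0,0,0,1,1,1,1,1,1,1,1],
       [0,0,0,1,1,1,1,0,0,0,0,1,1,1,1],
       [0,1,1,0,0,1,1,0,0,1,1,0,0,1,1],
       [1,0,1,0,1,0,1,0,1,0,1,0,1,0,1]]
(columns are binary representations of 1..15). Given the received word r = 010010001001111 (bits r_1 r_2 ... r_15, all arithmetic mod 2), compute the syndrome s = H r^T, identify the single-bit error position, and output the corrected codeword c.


s = (1, 1, 1, 0)^T, error position = 14, corrected codeword c = 010010001001101

Compute s = H r^T mod 2 one row at a time:
  s_1 = 0 + 1 + 0 + 0 + 1 + 1 + 1 + 1 = 5 ≡ 1 (mod 2).
  s_2 = 0 + 1 + 0 + 0 + 1 + 1 + 1 + 1 = 5 ≡ 1 (mod 2).
  s_3 = 1 + 0 + 0 + 0 + 0 + 0 + 1 + 1 = 3 ≡ 1 (mod 2).
  s_4 = 0 + 0 + 1 + 0 + 1 + 0 + 1 + 1 = 4 ≡ 0 (mod 2).
s = (1, 1, 1, 0)^T — this equals column 14 of H (binary 1110), so error is at position 14.
Correct: flip bit 14 of r = 010010001001111 to get c = 010010001001101.


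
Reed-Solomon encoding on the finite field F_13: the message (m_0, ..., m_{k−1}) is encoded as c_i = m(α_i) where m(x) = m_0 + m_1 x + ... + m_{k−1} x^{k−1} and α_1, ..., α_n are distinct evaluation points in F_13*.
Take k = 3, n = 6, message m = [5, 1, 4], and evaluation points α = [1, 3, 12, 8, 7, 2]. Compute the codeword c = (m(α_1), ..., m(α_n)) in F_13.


c = [10, 5, 8, 9, 0, 10]

Message polynomial: m(x) = 5 + 1·x + 4·x^2 (mod 13).
For each evaluation point α_i, compute m(α_i) mod 13:
  α_1 = 1: Horner steps 4 → 5 → 10, so m(1) = 10.
  α_2 = 3: Horner steps 4 → 0 → 5, so m(3) = 5.
  α_3 = 12: Horner steps 4 → 10 → 8, so m(12) = 8.
  α_4 = 8: Horner steps 4 → 7 → 9, so m(8) = 9.
  α_5 = 7: Horner steps 4 → 3 → 0, so m(7) = 0.
  α_6 = 2: Horner steps 4 → 9 → 10, so m(2) = 10.
Codeword c = [10, 5, 8, 9, 0, 10] ∈ F_13^6.


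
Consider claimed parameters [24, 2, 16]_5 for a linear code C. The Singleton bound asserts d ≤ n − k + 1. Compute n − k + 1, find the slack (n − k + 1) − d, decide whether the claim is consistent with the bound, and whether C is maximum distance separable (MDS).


Singleton RHS = n − k + 1 = 23, slack = 7, bound satisfied, not MDS.

Singleton bound: d ≤ n − k + 1.
Here n = 24, k = 2, so n − k + 1 = 23.
Given d = 16, check d ≤ 23: YES.
Slack = (n − k + 1) − d = 7.
The code is NOT MDS (slack = 7 > 0).
Description: the claimed parameters are [24, 2, 16]_5; such a code would be non-MDS.


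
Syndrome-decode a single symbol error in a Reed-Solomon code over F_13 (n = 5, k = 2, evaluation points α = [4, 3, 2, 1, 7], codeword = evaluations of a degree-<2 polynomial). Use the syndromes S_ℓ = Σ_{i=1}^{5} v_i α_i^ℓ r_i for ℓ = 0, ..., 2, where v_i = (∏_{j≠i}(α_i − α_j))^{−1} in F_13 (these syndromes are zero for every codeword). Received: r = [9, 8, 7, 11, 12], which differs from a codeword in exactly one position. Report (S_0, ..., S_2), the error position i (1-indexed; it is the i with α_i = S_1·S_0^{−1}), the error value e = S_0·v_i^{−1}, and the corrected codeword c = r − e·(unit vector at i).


S = (7, 7, 7), error at position 4, error magnitude e = 5, c = [9, 8, 7, 6, 12].

Step 1: column multipliers v_i = (∏_{j≠i}(α_i − α_j))^{−1} mod 13.
  i = 1 (α = 4): (4−3)(4−2)(4−1)(4−7) = 1·2·3·(−3) = −18 ≡ 8, so v_1 = 8^{−1} = 5 (mod 13).
  i = 2 (α = 3): (3−4)(3−2)(3−1)(3−7) = (−1)·1·2·(−4) = 8 ≡ 8, so v_2 = 8^{−1} = 5 (mod 13).
  i = 3 (α = 2): (2−4)(2−3)(2−1)(2−7) = (−2)·(−1)·1·(−5) = −10 ≡ 3, so v_3 = 3^{−1} = 9 (mod 13).
  i = 4 (α = 1): (1−4)(1−3)(1−2)(1−7) = (−3)·(−2)·(−1)·(−6) = 36 ≡ 10, so v_4 = 10^{−1} = 4 (mod 13).
  i = 5 (α = 7): (7−4)(7−3)(7−2)(7−1) = 3·4·5·6 = 360 ≡ 9, so v_5 = 9^{−1} = 3 (mod 13).
  v = [5, 5, 9, 4, 3].
Step 2: syndromes of r = [9, 8, 7, 11, 12] (all sums mod 13).
  S_0 = Σ v_i r_i = 5·9 + 5·8 + 9·7 + 4·11 + 3·12 = 228 ≡ 7.
  S_1 = Σ v_i α_i r_i = 5·4·9 + 5·3·8 + 9·2·7 + 4·1·11 + 3·7·12 = 722 ≡ 7.
  α_i^2 mod 13 = [3, 9, 4, 1, 10].
  S_2 = Σ v_i α_i^2 r_i = 5·3·9 + 5·9·8 + 9·4·7 + 4·1·11 + 3·10·12 = 1151 ≡ 7.
  S = (7, 7, 7) ≠ 0, so r is not a codeword (an error is present).
Step 3: locate the error. For a single error e at position i, S_ℓ = v_i·e·α_i^ℓ, so α_err = S_1/S_0.
  S_0^{−1} = 7^{−1} = 2 (mod 13), so α_err = 7·2 = 14 ≡ 1 = α_4. Error position i = 4.
  Consistency check: S_2/S_1 = 7·2 = 14 ≡ 1 = α_err ✓ (single-error assumption holds).
Step 4: error magnitude e = S_0/v_4 = S_0·∏_{j≠4}(α_4 − α_j) = 7·10 = 70 ≡ 5 (mod 13).
Step 5: correct position 4: c_4 = r_4 − e = 11 − 5 ≡ 6 (mod 13). Hence c = [9, 8, 7, 6, 12].
  Check: interpolating c through the α_i gives m(x) = 5 + 1·x (degree < 2) with m(α_i) = c_i for every i, so c is indeed a codeword.


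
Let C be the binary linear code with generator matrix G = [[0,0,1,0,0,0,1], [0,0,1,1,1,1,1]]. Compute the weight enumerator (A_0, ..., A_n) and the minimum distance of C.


Weight distribution: A_0 = 1, A_2 = 1, A_3 = 1, A_5 = 1. Minimum distance d = 2.

Enumerate all 2^2 = 4 messages m ∈ F_2^2.
For each, compute codeword c = mG in F_2^7, then tally its weight.
  m = 00 → c = 0000000, weight = 0.
  m = 10 → c = 0010001, weight = 2.
  m = 01 → c = 0011111, weight = 5.
  m = 11 → c = 0001110, weight = 3.
Tally weights:
  weight 0: 1 codewords.
  weight 2: 1 codewords.
  weight 3: 1 codewords.
  weight 5: 1 codewords.
Minimum distance d = smallest w > 0 with A_w > 0 = 2.
Sanity: Σ A_w = 4 = 2^2 = 4 ✓.


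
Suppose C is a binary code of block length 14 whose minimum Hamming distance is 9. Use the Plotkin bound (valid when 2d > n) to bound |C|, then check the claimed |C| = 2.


Plotkin bound M ≤ 4; given |C| = 2 ≤ bound (satisfied).

Check applicability: 2d = 18, n = 14.
2d − n = 4 > 0, so Plotkin applies.
Compute d/(2d−n) = 9/4 ≈ 2.2500.
⌊d/(2d−n)⌋ = 2.
Plotkin bound: M ≤ 2·2 = 4.
Given |C| = 2, check: satisfied.
This |C| is below the Plotkin bound.


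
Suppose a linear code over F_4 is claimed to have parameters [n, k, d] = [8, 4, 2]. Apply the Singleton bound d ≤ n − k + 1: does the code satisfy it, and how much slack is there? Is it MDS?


Singleton RHS = n − k + 1 = 5, slack = 3, bound satisfied, not MDS.

Singleton bound: d ≤ n − k + 1.
Here n = 8, k = 4, so n − k + 1 = 5.
Given d = 2, check d ≤ 5: YES.
Slack = (n − k + 1) − d = 3.
The code is NOT MDS (slack = 3 > 0).
Description: the claimed parameters are [8, 4, 2]_4; such a code would be non-MDS.


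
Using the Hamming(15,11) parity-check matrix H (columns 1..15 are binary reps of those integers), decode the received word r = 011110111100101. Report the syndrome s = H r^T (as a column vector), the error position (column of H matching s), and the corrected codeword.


s = (1, 1, 1, 0)^T, error position = 14, corrected codeword c = 011110111100111

Compute s = H r^T mod 2 one row at a time:
  s_1 = 1 + 1 + 1 + 0 + 0 + 1 + 0 + 1 = 5 ≡ 1 (mod 2).
  s_2 = 1 + 1 + 0 + 1 + 0 + 1 + 0 + 1 = 5 ≡ 1 (mod 2).
  s_3 = 1 + 1 + 0 + 1 + 1 + 0 + 0 + 1 = 5 ≡ 1 (mod 2).
  s_4 = 0 + 1 + 1 + 1 + 1 + 0 + 1 + 1 = 6 ≡ 0 (mod 2).
s = (1, 1, 1, 0)^T — this equals column 14 of H (binary 1110), so error is at position 14.
Correct: flip bit 14 of r = 011110111100101 to get c = 011110111100111.


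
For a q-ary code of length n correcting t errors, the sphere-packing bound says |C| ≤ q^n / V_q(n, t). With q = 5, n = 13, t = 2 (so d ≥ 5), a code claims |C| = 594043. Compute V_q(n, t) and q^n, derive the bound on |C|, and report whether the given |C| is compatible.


V_q(n, t) = 1301, q^n = 1220703125, Hamming bound = 938280, |C| = 594043 ≤ bound (satisfied).

Step 1: Compute V_q(n, t) = Σ_{j=0}^2 C(n, j) (q−1)^j.
  j = 0: C(13,0)·(4)^0 = 1·1 = 1.
  j = 1: C(13,1)·(4)^1 = 13·4 = 52.
  j = 2: C(13,2)·(4)^2 = 78·16 = 1248.
  V_q(n, t) = 1 + 52 + 1248 = 1301.
Step 2: q^n = 5^13 = 1220703125.
Step 3: Hamming bound ⌊q^n / V_q(n,t)⌋ = ⌊1220703125/1301⌋ = 938280.
Step 4: Compare |C| = 594043 to 938280: satisfied.
The claimed |C| lies below the Hamming bound.


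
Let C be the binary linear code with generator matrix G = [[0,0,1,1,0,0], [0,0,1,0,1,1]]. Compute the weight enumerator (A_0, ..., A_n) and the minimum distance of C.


Weight distribution: A_0 = 1, A_2 = 1, A_3 = 2. Minimum distance d = 2.

Enumerate all 2^2 = 4 messages m ∈ F_2^2.
For each, compute codeword c = mG in F_2^6, then tally its weight.
  m = 00 → c = 000000, weight = 0.
  m = 10 → c = 001100, weight = 2.
  m = 01 → c = 001011, weight = 3.
  m = 11 → c = 000111, weight = 3.
Tally weights:
  weight 0: 1 codewords.
  weight 2: 1 codewords.
  weight 3: 2 codewords.
Minimum distance d = smallest w > 0 with A_w > 0 = 2.
Sanity: Σ A_w = 4 = 2^2 = 4 ✓.


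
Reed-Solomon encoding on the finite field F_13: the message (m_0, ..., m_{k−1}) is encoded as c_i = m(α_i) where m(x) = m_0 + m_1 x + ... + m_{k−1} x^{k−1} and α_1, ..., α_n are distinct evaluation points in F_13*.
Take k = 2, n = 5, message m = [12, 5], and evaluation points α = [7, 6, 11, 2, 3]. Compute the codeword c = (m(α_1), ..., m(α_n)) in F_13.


c = [8, 3, 2, 9, 1]

Message polynomial: m(x) = 12 + 5·x (mod 13).
For each evaluation point α_i, compute m(α_i) mod 13:
  α_1 = 7: Horner steps 5 → 8, so m(7) = 8.
  α_2 = 6: Horner steps 5 → 3, so m(6) = 3.
  α_3 = 11: Horner steps 5 → 2, so m(11) = 2.
  α_4 = 2: Horner steps 5 → 9, so m(2) = 9.
  α_5 = 3: Horner steps 5 → 1, so m(3) = 1.
Codeword c = [8, 3, 2, 9, 1] ∈ F_13^5.


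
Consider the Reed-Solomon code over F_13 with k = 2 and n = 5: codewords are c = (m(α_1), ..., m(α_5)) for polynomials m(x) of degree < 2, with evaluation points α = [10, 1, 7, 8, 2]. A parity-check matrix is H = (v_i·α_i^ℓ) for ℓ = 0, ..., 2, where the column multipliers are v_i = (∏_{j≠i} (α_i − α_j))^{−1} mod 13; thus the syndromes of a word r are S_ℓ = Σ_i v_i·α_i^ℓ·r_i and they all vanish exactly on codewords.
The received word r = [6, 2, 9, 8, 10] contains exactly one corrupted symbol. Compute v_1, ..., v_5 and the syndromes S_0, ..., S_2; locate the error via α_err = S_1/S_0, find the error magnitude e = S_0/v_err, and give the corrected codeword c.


S = (5, 10, 7), error at position 5, error magnitude e = 9, c = [6, 2, 9, 8, 1].

Step 1: column multipliers v_i = (∏_{j≠i}(α_i − α_j))^{−1} mod 13.
  i = 1 (α = 10): (10−1)(10−7)(10−8)(10−2) = 9·3·2·8 = 432 ≡ 3, so v_1 = 3^{−1} = 9 (mod 13).
  i = 2 (α = 1): (1−10)(1−7)(1−8)(1−2) = (−9)·(−6)·(−7)·(−1) = 378 ≡ 1, so v_2 = 1^{−1} = 1 (mod 13).
  i = 3 (α = 7): (7−10)(7−1)(7−8)(7−2) = (−3)·6·(−1)·5 = 90 ≡ 12, so v_3 = 12^{−1} = 12 (mod 13).
  i = 4 (α = 8): (8−10)(8−1)(8−7)(8−2) = (−2)·7·1·6 = −84 ≡ 7, so v_4 = 7^{−1} = 2 (mod 13).
  i = 5 (α = 2): (2−10)(2−1)(2−7)(2−8) = (−8)·1·(−5)·(−6) = −240 ≡ 7, so v_5 = 7^{−1} = 2 (mod 13).
  v = [9, 1, 12, 2, 2].
Step 2: syndromes of r = [6, 2, 9, 8, 10] (all sums mod 13).
  S_0 = Σ v_i r_i = 9·6 + 1·2 + 12·9 + 2·8 + 2·10 = 200 ≡ 5.
  S_1 = Σ v_i α_i r_i = 9·10·6 + 1·1·2 + 12·7·9 + 2·8·8 + 2·2·10 = 1466 ≡ 10.
  α_i^2 mod 13 = [9, 1, 10, 12, 4].
  S_2 = Σ v_i α_i^2 r_i = 9·9·6 + 1·1·2 + 12·10·9 + 2·12·8 + 2·4·10 = 1840 ≡ 7.
  S = (5, 10, 7) ≠ 0, so r is not a codeword (an error is present).
Step 3: locate the error. For a single error e at position i, S_ℓ = v_i·e·α_i^ℓ, so α_err = S_1/S_0.
  S_0^{−1} = 5^{−1} = 8 (mod 13), so α_err = 10·8 = 80 ≡ 2 = α_5. Error position i = 5.
  Consistency check: S_2/S_1 = 7·4 = 28 ≡ 2 = α_err ✓ (single-error assumption holds).
Step 4: error magnitude e = S_0/v_5 = S_0·∏_{j≠5}(α_5 − α_j) = 5·7 = 35 ≡ 9 (mod 13).
Step 5: correct position 5: c_5 = r_5 − e = 10 − 9 ≡ 1 (mod 13). Hence c = [6, 2, 9, 8, 1].
  Check: interpolating c through the α_i gives m(x) = 3 + 12·x (degree < 2) with m(α_i) = c_i for every i, so c is indeed a codeword.


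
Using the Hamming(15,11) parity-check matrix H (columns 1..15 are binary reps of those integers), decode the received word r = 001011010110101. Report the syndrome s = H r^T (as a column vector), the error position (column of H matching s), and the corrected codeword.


s = (1, 0, 1, 1)^T, error position = 11, corrected codeword c = 001011010100101

Compute s = H r^T mod 2 one row at a time:
  s_1 = 1 + 0 + 1 + 1 + 0 + 1 + 0 + 1 = 5 ≡ 1 (mod 2).
  s_2 = 0 + 1 + 1 + 0 + 0 + 1 + 0 + 1 = 4 ≡ 0 (mod 2).
  s_3 = 0 + 1 + 1 + 0 + 1 + 1 + 0 + 1 = 5 ≡ 1 (mod 2).
  s_4 = 0 + 1 + 1 + 0 + 0 + 1 + 1 + 1 = 5 ≡ 1 (mod 2).
s = (1, 0, 1, 1)^T — this equals column 11 of H (binary 1011), so error is at position 11.
Correct: flip bit 11 of r = 001011010110101 to get c = 001011010100101.


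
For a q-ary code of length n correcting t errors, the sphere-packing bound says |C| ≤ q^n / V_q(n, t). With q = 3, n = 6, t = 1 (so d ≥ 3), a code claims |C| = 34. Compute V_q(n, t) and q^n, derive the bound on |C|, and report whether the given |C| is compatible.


V_q(n, t) = 13, q^n = 729, Hamming bound = 56, |C| = 34 ≤ bound (satisfied).

Step 1: Compute V_q(n, t) = Σ_{j=0}^1 C(n, j) (q−1)^j.
  j = 0: C(6,0)·(2)^0 = 1·1 = 1.
  j = 1: C(6,1)·(2)^1 = 6·2 = 12.
  V_q(n, t) = 1 + 12 = 13.
Step 2: q^n = 3^6 = 729.
Step 3: Hamming bound ⌊q^n / V_q(n,t)⌋ = ⌊729/13⌋ = 56.
Step 4: Compare |C| = 34 to 56: satisfied.
The claimed |C| lies below the Hamming bound.


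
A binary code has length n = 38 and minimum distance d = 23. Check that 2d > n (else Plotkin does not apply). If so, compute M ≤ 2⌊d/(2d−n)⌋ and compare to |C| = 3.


Plotkin bound M ≤ 4; given |C| = 3 ≤ bound (satisfied).

Check applicability: 2d = 46, n = 38.
2d − n = 8 > 0, so Plotkin applies.
Compute d/(2d−n) = 23/8 ≈ 2.8750.
⌊d/(2d−n)⌋ = 2.
Plotkin bound: M ≤ 2·2 = 4.
Given |C| = 3, check: satisfied.
This |C| is below the Plotkin bound.


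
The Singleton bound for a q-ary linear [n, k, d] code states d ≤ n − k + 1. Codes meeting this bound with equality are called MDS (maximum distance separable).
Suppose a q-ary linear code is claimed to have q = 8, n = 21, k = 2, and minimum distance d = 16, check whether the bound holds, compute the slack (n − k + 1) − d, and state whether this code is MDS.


Singleton RHS = n − k + 1 = 20, slack = 4, bound satisfied, not MDS.

Singleton bound: d ≤ n − k + 1.
Here n = 21, k = 2, so n − k + 1 = 20.
Given d = 16, check d ≤ 20: YES.
Slack = (n − k + 1) − d = 4.
The code is NOT MDS (slack = 4 > 0).
Description: the claimed parameters are [21, 2, 16]_8; such a code would be non-MDS.
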